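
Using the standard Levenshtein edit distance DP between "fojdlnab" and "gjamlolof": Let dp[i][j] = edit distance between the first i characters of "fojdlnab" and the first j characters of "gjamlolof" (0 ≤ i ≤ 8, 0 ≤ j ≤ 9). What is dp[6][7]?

6

   ''  g  j  a  m  l  o  l  o  f
''  0  1  2  3  4  5  6  7  8  9
 f  1  1  2  3  4  5  6  7  8  8
 o  2  2  2  3  4  5  5  6  7  8
 j  3  3  2  3  4  5  6  6  7  8
 d  4  4  3  3  4  5  6  7  7  8
 l  5  5  4  4  4  4  5  6  7  8
 n  6  6  5  5  5  5  5  6  7  8
 a  7  7  6  5  6  6  6  6  7  8
 b  8  8  7  6  6  7  7  7  7  8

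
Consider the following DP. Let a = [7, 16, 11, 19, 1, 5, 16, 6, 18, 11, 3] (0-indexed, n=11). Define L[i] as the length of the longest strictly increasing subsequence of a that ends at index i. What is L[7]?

3

   i    0    1    2    3    4    5    6    7    8    9   10
a[i]    7   16   11   19    1    5   16    6   18   11    3
L[i]    1    2    2    3    1    2    3    3    4    4    2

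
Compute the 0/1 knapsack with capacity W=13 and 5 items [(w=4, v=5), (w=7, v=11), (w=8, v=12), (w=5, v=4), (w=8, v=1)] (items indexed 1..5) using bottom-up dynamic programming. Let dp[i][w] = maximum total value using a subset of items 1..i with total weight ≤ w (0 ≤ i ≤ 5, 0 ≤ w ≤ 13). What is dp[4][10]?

i\w   0   1   2   3   4   5   6   7   8   9  10  11  12  13
  0   0   0   0   0   0   0   0   0   0   0   0   0   0   0
  1   0   0   0   0   5   5   5   5   5   5   5   5   5   5
  2   0   0   0   0   5   5   5  11  11  11  11  16  16  16
  3   0   0   0   0   5   5   5  11  12  12  12  16  17  17
  4   0   0   0   0   5   5   5  11  12  12  12  16  17  17
  5   0   0   0   0   5   5   5  11  12  12  12  16  17  17

12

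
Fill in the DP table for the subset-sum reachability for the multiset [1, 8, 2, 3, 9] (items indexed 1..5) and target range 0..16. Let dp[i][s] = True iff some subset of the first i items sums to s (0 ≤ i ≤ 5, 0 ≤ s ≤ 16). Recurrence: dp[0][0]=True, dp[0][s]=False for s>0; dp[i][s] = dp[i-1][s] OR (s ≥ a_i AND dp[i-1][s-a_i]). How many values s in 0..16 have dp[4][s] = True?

i\s   0   1   2   3   4   5   6   7   8   9  10  11  12  13  14  15  16
  0   T   F   F   F   F   F   F   F   F   F   F   F   F   F   F   F   F
  1   T   T   F   F   F   F   F   F   F   F   F   F   F   F   F   F   F
  2   T   T   F   F   F   F   F   F   T   T   F   F   F   F   F   F   F
  3   T   T   T   T   F   F   F   F   T   T   T   T   F   F   F   F   F
  4   T   T   T   T   T   T   T   F   T   T   T   T   T   T   T   F   F
  5   T   T   T   T   T   T   T   F   T   T   T   T   T   T   T   T   F

14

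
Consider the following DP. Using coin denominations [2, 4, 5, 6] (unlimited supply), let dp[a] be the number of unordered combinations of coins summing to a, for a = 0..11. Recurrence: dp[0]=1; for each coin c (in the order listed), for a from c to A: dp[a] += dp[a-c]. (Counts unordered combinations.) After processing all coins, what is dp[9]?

after  coin     0     1     2     3     4     5     6     7     8     9    10    11
          2     1     0     1     0     1     0     1     0     1     0     1     0
          4     1     0     1     0     2     0     2     0     3     0     3     0
          5     1     0     1     0     2     1     2     1     3     2     4     2
          6     1     0     1     0     2     1     3     1     4     2     6     3

2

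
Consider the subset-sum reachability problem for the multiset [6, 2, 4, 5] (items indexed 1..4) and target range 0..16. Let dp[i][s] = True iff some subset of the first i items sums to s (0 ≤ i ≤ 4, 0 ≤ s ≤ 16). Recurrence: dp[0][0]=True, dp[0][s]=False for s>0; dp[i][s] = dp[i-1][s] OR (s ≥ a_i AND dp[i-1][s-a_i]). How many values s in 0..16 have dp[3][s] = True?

7

i\s   0   1   2   3   4   5   6   7   8   9  10  11  12  13  14  15  16
  0   T   F   F   F   F   F   F   F   F   F   F   F   F   F   F   F   F
  1   T   F   F   F   F   F   T   F   F   F   F   F   F   F   F   F   F
  2   T   F   T   F   F   F   T   F   T   F   F   F   F   F   F   F   F
  3   T   F   T   F   T   F   T   F   T   F   T   F   T   F   F   F   F
  4   T   F   T   F   T   T   T   T   T   T   T   T   T   T   F   T   F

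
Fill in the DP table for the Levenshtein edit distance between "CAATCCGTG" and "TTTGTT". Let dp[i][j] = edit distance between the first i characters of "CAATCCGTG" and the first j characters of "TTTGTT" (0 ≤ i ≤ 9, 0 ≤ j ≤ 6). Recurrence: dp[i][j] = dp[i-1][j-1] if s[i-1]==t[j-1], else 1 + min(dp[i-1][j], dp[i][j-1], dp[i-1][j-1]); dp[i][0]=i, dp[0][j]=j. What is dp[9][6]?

6

   ''  T  T  T  G  T  T
''  0  1  2  3  4  5  6
 C  1  1  2  3  4  5  6
 A  2  2  2  3  4  5  6
 A  3  3  3  3  4  5  6
 T  4  3  3  3  4  4  5
 C  5  4  4  4  4  5  5
 C  6  5  5  5  5  5  6
 G  7  6  6  6  5  6  6
 T  8  7  6  6  6  5  6
 G  9  8  7  7  6  6  6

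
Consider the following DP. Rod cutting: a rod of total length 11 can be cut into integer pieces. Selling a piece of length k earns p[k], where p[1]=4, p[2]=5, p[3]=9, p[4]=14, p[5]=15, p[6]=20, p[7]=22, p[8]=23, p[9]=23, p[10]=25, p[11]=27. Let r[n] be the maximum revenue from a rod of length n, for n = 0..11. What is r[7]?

28

   n    0    1    2    3    4    5    6    7    8    9   10   11
r[n]    0    4    8   12   16   20   24   28   32   36   40   44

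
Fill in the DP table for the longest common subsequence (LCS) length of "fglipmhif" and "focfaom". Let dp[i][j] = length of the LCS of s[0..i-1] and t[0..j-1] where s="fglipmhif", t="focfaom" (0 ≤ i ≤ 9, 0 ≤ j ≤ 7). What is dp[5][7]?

   ''  f  o  c  f  a  o  m
''  0  0  0  0  0  0  0  0
 f  0  1  1  1  1  1  1  1
 g  0  1  1  1  1  1  1  1
 l  0  1  1  1  1  1  1  1
 i  0  1  1  1  1  1  1  1
 p  0  1  1  1  1  1  1  1
 m  0  1  1  1  1  1  1  2
 h  0  1  1  1  1  1  1  2
 i  0  1  1  1  1  1  1  2
 f  0  1  1  1  2  2  2  2

1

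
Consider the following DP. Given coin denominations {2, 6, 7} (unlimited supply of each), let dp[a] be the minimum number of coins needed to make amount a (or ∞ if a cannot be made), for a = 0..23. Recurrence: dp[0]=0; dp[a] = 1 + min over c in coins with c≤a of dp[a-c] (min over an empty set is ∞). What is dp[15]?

 a  0  1  2  3  4  5  6  7  8  9 10 11 12 13 14 15 16 17 18 19 20 21 22 23
dp  0  -  1  -  2  -  1  1  2  2  3  3  2  2  2  3  3  4  3  3  3  3  4  4
(- denotes ∞ / unreachable)

3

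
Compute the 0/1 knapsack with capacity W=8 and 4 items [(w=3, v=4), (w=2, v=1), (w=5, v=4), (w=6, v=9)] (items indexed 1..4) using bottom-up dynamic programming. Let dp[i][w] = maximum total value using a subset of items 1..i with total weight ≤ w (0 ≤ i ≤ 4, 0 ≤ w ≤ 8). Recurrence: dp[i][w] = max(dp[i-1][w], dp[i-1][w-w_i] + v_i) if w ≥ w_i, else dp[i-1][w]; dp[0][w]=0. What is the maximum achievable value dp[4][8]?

i\w   0   1   2   3   4   5   6   7   8
  0   0   0   0   0   0   0   0   0   0
  1   0   0   0   4   4   4   4   4   4
  2   0   0   1   4   4   5   5   5   5
  3   0   0   1   4   4   5   5   5   8
  4   0   0   1   4   4   5   9   9  10

10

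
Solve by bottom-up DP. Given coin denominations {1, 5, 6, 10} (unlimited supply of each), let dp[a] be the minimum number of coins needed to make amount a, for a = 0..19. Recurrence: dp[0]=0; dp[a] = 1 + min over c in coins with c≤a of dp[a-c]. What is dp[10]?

 a  0  1  2  3  4  5  6  7  8  9 10 11 12 13 14 15 16 17 18 19
dp  0  1  2  3  4  1  1  2  3  4  1  2  2  3  4  2  2  3  3  4

1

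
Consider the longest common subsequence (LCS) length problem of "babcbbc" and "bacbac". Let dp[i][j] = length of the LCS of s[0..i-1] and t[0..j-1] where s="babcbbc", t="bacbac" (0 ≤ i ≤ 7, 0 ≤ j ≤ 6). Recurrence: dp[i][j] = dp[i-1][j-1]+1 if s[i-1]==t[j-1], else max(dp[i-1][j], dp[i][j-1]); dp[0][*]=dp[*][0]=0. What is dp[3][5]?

3

   ''  b  a  c  b  a  c
''  0  0  0  0  0  0  0
 b  0  1  1  1  1  1  1
 a  0  1  2  2  2  2  2
 b  0  1  2  2  3  3  3
 c  0  1  2  3  3  3  4
 b  0  1  2  3  4  4  4
 b  0  1  2  3  4  4  4
 c  0  1  2  3  4  4  5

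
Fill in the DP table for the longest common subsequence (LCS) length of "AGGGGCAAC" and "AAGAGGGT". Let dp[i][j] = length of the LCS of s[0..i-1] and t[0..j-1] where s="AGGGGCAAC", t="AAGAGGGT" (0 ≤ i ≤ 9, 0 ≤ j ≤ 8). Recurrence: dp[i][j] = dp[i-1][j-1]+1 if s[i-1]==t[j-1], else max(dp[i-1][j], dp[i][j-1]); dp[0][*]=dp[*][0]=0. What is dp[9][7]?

   ''  A  A  G  A  G  G  G  T
''  0  0  0  0  0  0  0  0  0
 A  0  1  1  1  1  1  1  1  1
 G  0  1  1  2  2  2  2  2  2
 G  0  1  1  2  2  3  3  3  3
 G  0  1  1  2  2  3  4  4  4
 G  0  1  1  2  2  3  4  5  5
 C  0  1  1  2  2  3  4  5  5
 A  0  1  2  2  3  3  4  5  5
 A  0  1  2  2  3  3  4  5  5
 C  0  1  2  2  3  3  4  5  5

5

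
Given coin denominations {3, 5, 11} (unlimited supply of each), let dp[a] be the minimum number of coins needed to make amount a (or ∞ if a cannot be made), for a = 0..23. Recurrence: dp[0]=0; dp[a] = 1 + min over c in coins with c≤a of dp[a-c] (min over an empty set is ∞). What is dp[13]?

3

 a  0  1  2  3  4  5  6  7  8  9 10 11 12 13 14 15 16 17 18 19 20 21 22 23
dp  0  -  -  1  -  1  2  -  2  3  2  1  4  3  2  3  2  3  4  3  4  3  2  5
(- denotes ∞ / unreachable)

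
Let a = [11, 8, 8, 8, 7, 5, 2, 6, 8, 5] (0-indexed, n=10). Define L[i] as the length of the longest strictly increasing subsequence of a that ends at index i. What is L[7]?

   i    0    1    2    3    4    5    6    7    8    9
a[i]   11    8    8    8    7    5    2    6    8    5
L[i]    1    1    1    1    1    1    1    2    3    2

2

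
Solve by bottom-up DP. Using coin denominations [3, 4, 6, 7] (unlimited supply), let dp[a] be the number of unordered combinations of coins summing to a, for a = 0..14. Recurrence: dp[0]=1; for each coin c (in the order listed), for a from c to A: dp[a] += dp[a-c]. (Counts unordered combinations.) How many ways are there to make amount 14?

4

after  coin     0     1     2     3     4     5     6     7     8     9    10    11    12    13    14
          3     1     0     0     1     0     0     1     0     0     1     0     0     1     0     0
          4     1     0     0     1     1     0     1     1     1     1     1     1     2     1     1
          6     1     0     0     1     1     0     2     1     1     2     2     1     4     2     2
          7     1     0     0     1     1     0     2     2     1     2     3     2     4     4     4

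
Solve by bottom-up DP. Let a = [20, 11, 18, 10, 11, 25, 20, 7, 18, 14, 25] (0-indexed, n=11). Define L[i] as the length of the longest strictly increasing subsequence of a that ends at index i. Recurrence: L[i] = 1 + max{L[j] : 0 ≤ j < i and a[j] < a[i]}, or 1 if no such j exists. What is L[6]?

3

   i    0    1    2    3    4    5    6    7    8    9   10
a[i]   20   11   18   10   11   25   20    7   18   14   25
L[i]    1    1    2    1    2    3    3    1    3    3    4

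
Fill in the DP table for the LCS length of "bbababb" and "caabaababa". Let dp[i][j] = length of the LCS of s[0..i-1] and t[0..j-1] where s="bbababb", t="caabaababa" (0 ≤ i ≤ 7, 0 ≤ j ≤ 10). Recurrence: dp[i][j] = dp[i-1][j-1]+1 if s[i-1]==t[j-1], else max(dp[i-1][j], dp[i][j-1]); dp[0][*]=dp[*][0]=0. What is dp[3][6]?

2

   ''  c  a  a  b  a  a  b  a  b  a
''  0  0  0  0  0  0  0  0  0  0  0
 b  0  0  0  0  1  1  1  1  1  1  1
 b  0  0  0  0  1  1  1  2  2  2  2
 a  0  0  1  1  1  2  2  2  3  3  3
 b  0  0  1  1  2  2  2  3  3  4  4
 a  0  0  1  2  2  3  3  3  4  4  5
 b  0  0  1  2  3  3  3  4  4  5  5
 b  0  0  1  2  3  3  3  4  4  5  5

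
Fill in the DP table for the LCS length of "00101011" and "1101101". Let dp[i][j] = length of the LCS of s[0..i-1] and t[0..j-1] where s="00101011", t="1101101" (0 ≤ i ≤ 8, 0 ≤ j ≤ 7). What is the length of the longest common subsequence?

   ''  1  1  0  1  1  0  1
''  0  0  0  0  0  0  0  0
 0  0  0  0  1  1  1  1  1
 0  0  0  0  1  1  1  2  2
 1  0  1  1  1  2  2  2  3
 0  0  1  1  2  2  2  3  3
 1  0  1  2  2  3  3  3  4
 0  0  1  2  3  3  3  4  4
 1  0  1  2  3  4  4  4  5
 1  0  1  2  3  4  5  5  5

5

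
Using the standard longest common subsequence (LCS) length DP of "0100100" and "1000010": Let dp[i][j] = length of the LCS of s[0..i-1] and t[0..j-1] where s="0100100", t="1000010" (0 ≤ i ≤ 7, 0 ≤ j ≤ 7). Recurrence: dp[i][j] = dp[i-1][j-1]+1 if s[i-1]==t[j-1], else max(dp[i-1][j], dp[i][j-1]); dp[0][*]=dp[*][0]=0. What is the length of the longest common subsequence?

   ''  1  0  0  0  0  1  0
''  0  0  0  0  0  0  0  0
 0  0  0  1  1  1  1  1  1
 1  0  1  1  1  1  1  2  2
 0  0  1  2  2  2  2  2  3
 0  0  1  2  3  3  3  3  3
 1  0  1  2  3  3  3  4  4
 0  0  1  2  3  4  4  4  5
 0  0  1  2  3  4  5  5  5

5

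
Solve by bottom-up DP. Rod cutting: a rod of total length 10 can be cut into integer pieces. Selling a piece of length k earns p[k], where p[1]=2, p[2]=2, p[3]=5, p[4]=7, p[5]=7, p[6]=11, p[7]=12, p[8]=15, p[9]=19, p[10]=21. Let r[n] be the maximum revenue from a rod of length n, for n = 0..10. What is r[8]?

16

   n    0    1    2    3    4    5    6    7    8    9   10
r[n]    0    2    4    6    8   10   12   14   16   19   21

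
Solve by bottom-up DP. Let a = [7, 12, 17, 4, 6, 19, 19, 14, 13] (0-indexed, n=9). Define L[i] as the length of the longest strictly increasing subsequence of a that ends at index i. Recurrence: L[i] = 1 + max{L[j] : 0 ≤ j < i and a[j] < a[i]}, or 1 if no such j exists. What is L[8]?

3

   i    0    1    2    3    4    5    6    7    8
a[i]    7   12   17    4    6   19   19   14   13
L[i]    1    2    3    1    2    4    4    3    3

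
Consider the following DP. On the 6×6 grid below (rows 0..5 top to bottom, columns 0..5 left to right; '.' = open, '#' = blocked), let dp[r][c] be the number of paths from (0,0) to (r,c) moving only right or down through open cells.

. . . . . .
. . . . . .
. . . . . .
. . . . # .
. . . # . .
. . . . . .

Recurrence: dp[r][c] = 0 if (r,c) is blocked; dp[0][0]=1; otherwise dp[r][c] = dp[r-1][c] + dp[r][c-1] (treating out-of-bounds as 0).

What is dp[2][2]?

6

r\c   0   1   2   3   4   5
  0   1   1   1   1   1   1
  1   1   2   3   4   5   6
  2   1   3   6  10  15  21
  3   1   4  10  20   0  21
  4   1   5  15   0   0  21
  5   1   6  21  21  21  42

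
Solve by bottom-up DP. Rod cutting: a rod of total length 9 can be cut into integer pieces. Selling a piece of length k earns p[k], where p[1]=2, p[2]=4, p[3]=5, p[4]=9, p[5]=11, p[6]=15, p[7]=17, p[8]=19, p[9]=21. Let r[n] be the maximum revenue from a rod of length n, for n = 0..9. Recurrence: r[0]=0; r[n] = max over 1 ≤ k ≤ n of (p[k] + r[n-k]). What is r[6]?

15

   n    0    1    2    3    4    5    6    7    8    9
r[n]    0    2    4    6    9   11   15   17   19   21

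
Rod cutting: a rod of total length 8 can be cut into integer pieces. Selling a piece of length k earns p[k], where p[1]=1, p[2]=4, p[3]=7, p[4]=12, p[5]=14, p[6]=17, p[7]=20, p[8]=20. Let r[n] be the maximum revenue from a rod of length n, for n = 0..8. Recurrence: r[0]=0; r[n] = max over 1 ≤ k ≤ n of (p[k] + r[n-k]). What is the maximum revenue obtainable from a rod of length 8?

24

   n    0    1    2    3    4    5    6    7    8
r[n]    0    1    4    7   12   14   17   20   24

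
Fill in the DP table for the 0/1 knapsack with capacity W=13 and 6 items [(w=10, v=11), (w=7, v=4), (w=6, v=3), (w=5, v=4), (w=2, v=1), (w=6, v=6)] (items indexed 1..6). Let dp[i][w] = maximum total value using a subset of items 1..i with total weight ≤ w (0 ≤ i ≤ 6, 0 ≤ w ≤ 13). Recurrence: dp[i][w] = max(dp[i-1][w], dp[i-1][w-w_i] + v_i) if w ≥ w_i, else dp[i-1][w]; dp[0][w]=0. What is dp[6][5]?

i\w   0   1   2   3   4   5   6   7   8   9  10  11  12  13
  0   0   0   0   0   0   0   0   0   0   0   0   0   0   0
  1   0   0   0   0   0   0   0   0   0   0  11  11  11  11
  2   0   0   0   0   0   0   0   4   4   4  11  11  11  11
  3   0   0   0   0   0   0   3   4   4   4  11  11  11  11
  4   0   0   0   0   0   4   4   4   4   4  11  11  11  11
  5   0   0   1   1   1   4   4   5   5   5  11  11  12  12
  6   0   0   1   1   1   4   6   6   7   7  11  11  12  12

4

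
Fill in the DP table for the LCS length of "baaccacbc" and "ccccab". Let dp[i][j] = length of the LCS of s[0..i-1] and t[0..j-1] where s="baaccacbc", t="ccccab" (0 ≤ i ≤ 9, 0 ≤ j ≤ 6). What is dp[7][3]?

   ''  c  c  c  c  a  b
''  0  0  0  0  0  0  0
 b  0  0  0  0  0  0  1
 a  0  0  0  0  0  1  1
 a  0  0  0  0  0  1  1
 c  0  1  1  1  1  1  1
 c  0  1  2  2  2  2  2
 a  0  1  2  2  2  3  3
 c  0  1  2  3  3  3  3
 b  0  1  2  3  3  3  4
 c  0  1  2  3  4  4  4

3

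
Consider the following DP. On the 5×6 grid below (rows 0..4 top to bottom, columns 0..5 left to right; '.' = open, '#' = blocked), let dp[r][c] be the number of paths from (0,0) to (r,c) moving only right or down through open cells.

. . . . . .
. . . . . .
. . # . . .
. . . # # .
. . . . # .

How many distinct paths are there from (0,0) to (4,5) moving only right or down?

r\c   0   1   2   3   4   5
  0   1   1   1   1   1   1
  1   1   2   3   4   5   6
  2   1   3   0   4   9  15
  3   1   4   4   0   0  15
  4   1   5   9   9   0  15

15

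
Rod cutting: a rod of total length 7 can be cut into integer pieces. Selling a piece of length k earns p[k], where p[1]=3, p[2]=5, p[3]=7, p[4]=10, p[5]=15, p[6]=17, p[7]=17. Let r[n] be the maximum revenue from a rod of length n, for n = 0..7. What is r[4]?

   n    0    1    2    3    4    5    6    7
r[n]    0    3    6    9   12   15   18   21

12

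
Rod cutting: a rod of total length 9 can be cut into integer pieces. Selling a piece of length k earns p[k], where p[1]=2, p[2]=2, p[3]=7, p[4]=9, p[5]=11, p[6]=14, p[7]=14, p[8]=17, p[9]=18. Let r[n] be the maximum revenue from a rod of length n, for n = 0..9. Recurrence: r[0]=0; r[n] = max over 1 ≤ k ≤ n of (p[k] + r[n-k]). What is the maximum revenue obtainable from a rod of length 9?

21

   n    0    1    2    3    4    5    6    7    8    9
r[n]    0    2    4    7    9   11   14   16   18   21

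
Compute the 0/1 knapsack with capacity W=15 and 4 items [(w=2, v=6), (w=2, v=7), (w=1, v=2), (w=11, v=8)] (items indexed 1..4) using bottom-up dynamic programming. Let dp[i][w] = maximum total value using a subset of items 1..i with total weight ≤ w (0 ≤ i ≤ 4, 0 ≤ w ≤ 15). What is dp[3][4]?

13

i\w   0   1   2   3   4   5   6   7   8   9  10  11  12  13  14  15
  0   0   0   0   0   0   0   0   0   0   0   0   0   0   0   0   0
  1   0   0   6   6   6   6   6   6   6   6   6   6   6   6   6   6
  2   0   0   7   7  13  13  13  13  13  13  13  13  13  13  13  13
  3   0   2   7   9  13  15  15  15  15  15  15  15  15  15  15  15
  4   0   2   7   9  13  15  15  15  15  15  15  15  15  15  17  21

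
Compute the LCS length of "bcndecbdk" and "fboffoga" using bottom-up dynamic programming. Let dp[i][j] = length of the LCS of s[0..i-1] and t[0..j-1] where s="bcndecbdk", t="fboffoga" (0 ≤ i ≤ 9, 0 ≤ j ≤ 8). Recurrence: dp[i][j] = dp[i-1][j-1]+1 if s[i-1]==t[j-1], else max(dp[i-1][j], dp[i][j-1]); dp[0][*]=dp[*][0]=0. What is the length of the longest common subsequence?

   ''  f  b  o  f  f  o  g  a
''  0  0  0  0  0  0  0  0  0
 b  0  0  1  1  1  1  1  1  1
 c  0  0  1  1  1  1  1  1  1
 n  0  0  1  1  1  1  1  1  1
 d  0  0  1  1  1  1  1  1  1
 e  0  0  1  1  1  1  1  1  1
 c  0  0  1  1  1  1  1  1  1
 b  0  0  1  1  1  1  1  1  1
 d  0  0  1  1  1  1  1  1  1
 k  0  0  1  1  1  1  1  1  1

1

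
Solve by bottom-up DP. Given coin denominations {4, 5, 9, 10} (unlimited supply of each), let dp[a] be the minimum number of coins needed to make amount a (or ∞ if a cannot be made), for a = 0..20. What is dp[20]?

2

 a  0  1  2  3  4  5  6  7  8  9 10 11 12 13 14 15 16 17 18 19 20
dp  0  -  -  -  1  1  -  -  2  1  1  -  3  2  2  2  4  3  2  2  2
(- denotes ∞ / unreachable)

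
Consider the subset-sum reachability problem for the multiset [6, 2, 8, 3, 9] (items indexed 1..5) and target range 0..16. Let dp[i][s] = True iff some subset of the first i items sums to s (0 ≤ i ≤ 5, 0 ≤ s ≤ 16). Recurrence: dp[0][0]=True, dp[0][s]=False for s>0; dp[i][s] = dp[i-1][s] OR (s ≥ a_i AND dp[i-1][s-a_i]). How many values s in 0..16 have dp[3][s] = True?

7

i\s   0   1   2   3   4   5   6   7   8   9  10  11  12  13  14  15  16
  0   T   F   F   F   F   F   F   F   F   F   F   F   F   F   F   F   F
  1   T   F   F   F   F   F   T   F   F   F   F   F   F   F   F   F   F
  2   T   F   T   F   F   F   T   F   T   F   F   F   F   F   F   F   F
  3   T   F   T   F   F   F   T   F   T   F   T   F   F   F   T   F   T
  4   T   F   T   T   F   T   T   F   T   T   T   T   F   T   T   F   T
  5   T   F   T   T   F   T   T   F   T   T   T   T   T   T   T   T   T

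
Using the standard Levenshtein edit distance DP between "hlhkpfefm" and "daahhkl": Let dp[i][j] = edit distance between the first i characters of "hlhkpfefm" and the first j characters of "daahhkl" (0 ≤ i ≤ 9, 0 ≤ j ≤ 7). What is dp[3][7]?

6

   ''  d  a  a  h  h  k  l
''  0  1  2  3  4  5  6  7
 h  1  1  2  3  3  4  5  6
 l  2  2  2  3  4  4  5  5
 h  3  3  3  3  3  4  5  6
 k  4  4  4  4  4  4  4  5
 p  5  5  5  5  5  5  5  5
 f  6  6  6  6  6  6  6  6
 e  7  7  7  7  7  7  7  7
 f  8  8  8  8  8  8  8  8
 m  9  9  9  9  9  9  9  9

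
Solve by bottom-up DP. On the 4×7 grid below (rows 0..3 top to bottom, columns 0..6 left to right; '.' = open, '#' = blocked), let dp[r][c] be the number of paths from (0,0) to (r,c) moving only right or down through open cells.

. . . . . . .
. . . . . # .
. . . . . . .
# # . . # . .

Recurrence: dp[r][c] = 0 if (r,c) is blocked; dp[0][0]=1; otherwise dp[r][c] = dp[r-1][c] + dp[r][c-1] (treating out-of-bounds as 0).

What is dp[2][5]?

r\c   0   1   2   3   4   5   6
  0   1   1   1   1   1   1   1
  1   1   2   3   4   5   0   1
  2   1   3   6  10  15  15  16
  3   0   0   6  16   0  15  31

15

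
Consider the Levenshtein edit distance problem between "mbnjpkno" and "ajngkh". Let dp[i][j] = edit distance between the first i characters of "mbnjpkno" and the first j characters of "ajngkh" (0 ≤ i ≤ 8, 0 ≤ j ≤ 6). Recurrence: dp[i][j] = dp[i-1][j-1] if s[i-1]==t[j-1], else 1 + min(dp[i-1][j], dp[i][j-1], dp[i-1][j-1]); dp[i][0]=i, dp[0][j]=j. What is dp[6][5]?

   ''  a  j  n  g  k  h
''  0  1  2  3  4  5  6
 m  1  1  2  3  4  5  6
 b  2  2  2  3  4  5  6
 n  3  3  3  2  3  4  5
 j  4  4  3  3  3  4  5
 p  5  5  4  4  4  4  5
 k  6  6  5  5  5  4  5
 n  7  7  6  5  6  5  5
 o  8  8  7  6  6  6  6

4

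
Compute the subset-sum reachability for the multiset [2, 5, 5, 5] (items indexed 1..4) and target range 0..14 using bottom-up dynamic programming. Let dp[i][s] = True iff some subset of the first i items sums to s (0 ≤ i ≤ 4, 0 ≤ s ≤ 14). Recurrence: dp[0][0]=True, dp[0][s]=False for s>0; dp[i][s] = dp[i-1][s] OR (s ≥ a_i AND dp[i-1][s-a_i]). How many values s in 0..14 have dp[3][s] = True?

i\s   0   1   2   3   4   5   6   7   8   9  10  11  12  13  14
  0   T   F   F   F   F   F   F   F   F   F   F   F   F   F   F
  1   T   F   T   F   F   F   F   F   F   F   F   F   F   F   F
  2   T   F   T   F   F   T   F   T   F   F   F   F   F   F   F
  3   T   F   T   F   F   T   F   T   F   F   T   F   T   F   F
  4   T   F   T   F   F   T   F   T   F   F   T   F   T   F   F

6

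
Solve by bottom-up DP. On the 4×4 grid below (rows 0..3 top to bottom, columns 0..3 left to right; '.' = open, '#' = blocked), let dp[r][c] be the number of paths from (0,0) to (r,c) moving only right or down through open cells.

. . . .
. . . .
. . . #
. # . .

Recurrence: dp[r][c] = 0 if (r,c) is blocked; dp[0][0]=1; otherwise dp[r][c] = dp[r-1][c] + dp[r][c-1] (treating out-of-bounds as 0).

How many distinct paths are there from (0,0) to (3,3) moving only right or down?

r\c   0   1   2   3
  0   1   1   1   1
  1   1   2   3   4
  2   1   3   6   0
  3   1   0   6   6

6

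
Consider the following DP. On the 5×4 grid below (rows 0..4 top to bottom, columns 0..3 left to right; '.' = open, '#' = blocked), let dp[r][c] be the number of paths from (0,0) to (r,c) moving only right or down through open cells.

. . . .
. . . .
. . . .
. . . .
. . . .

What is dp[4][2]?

r\c   0   1   2   3
  0   1   1   1   1
  1   1   2   3   4
  2   1   3   6  10
  3   1   4  10  20
  4   1   5  15  35

15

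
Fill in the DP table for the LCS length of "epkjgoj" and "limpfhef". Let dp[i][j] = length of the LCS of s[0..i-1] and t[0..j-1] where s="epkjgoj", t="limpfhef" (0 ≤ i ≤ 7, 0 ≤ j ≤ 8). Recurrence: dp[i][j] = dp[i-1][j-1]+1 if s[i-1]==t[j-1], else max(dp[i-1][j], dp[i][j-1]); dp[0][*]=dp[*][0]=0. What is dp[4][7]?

   ''  l  i  m  p  f  h  e  f
''  0  0  0  0  0  0  0  0  0
 e  0  0  0  0  0  0  0  1  1
 p  0  0  0  0  1  1  1  1  1
 k  0  0  0  0  1  1  1  1  1
 j  0  0  0  0  1  1  1  1  1
 g  0  0  0  0  1  1  1  1  1
 o  0  0  0  0  1  1  1  1  1
 j  0  0  0  0  1  1  1  1  1

1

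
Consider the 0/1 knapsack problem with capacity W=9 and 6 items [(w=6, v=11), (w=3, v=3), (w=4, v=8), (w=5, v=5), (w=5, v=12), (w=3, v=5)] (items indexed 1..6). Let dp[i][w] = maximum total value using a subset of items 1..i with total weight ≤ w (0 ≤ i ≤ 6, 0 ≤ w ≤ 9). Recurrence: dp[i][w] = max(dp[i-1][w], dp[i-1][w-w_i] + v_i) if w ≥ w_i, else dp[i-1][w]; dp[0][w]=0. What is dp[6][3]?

5

i\w   0   1   2   3   4   5   6   7   8   9
  0   0   0   0   0   0   0   0   0   0   0
  1   0   0   0   0   0   0  11  11  11  11
  2   0   0   0   3   3   3  11  11  11  14
  3   0   0   0   3   8   8  11  11  11  14
  4   0   0   0   3   8   8  11  11  11  14
  5   0   0   0   3   8  12  12  12  15  20
  6   0   0   0   5   8  12  12  13  17  20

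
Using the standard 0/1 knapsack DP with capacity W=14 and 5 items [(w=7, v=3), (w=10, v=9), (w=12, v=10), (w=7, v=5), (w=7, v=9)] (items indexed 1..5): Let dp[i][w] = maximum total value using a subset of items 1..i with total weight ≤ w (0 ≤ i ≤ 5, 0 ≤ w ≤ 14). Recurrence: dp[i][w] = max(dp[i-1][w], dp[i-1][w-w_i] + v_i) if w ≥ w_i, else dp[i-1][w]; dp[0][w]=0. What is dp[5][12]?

10

i\w   0   1   2   3   4   5   6   7   8   9  10  11  12  13  14
  0   0   0   0   0   0   0   0   0   0   0   0   0   0   0   0
  1   0   0   0   0   0   0   0   3   3   3   3   3   3   3   3
  2   0   0   0   0   0   0   0   3   3   3   9   9   9   9   9
  3   0   0   0   0   0   0   0   3   3   3   9   9  10  10  10
  4   0   0   0   0   0   0   0   5   5   5   9   9  10  10  10
  5   0   0   0   0   0   0   0   9   9   9   9   9  10  10  14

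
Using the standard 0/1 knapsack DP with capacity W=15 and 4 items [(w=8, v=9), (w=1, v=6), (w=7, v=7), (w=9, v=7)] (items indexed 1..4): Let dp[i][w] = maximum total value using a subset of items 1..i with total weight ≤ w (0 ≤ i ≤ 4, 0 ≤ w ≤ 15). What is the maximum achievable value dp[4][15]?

16

i\w   0   1   2   3   4   5   6   7   8   9  10  11  12  13  14  15
  0   0   0   0   0   0   0   0   0   0   0   0   0   0   0   0   0
  1   0   0   0   0   0   0   0   0   9   9   9   9   9   9   9   9
  2   0   6   6   6   6   6   6   6   9  15  15  15  15  15  15  15
  3   0   6   6   6   6   6   6   7  13  15  15  15  15  15  15  16
  4   0   6   6   6   6   6   6   7  13  15  15  15  15  15  15  16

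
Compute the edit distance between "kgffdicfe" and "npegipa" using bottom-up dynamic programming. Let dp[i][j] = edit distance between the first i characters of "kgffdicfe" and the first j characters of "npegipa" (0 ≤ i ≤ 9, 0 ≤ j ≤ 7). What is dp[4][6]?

   ''  n  p  e  g  i  p  a
''  0  1  2  3  4  5  6  7
 k  1  1  2  3  4  5  6  7
 g  2  2  2  3  3  4  5  6
 f  3  3  3  3  4  4  5  6
 f  4  4  4  4  4  5  5  6
 d  5  5  5  5  5  5  6  6
 i  6  6  6  6  6  5  6  7
 c  7  7  7  7  7  6  6  7
 f  8  8  8  8  8  7  7  7
 e  9  9  9  8  9  8  8  8

5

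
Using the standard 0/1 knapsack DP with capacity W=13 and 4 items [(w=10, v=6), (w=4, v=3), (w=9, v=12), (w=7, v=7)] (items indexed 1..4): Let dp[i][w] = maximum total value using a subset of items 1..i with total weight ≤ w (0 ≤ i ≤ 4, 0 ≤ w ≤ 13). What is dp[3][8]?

3

i\w   0   1   2   3   4   5   6   7   8   9  10  11  12  13
  0   0   0   0   0   0   0   0   0   0   0   0   0   0   0
  1   0   0   0   0   0   0   0   0   0   0   6   6   6   6
  2   0   0   0   0   3   3   3   3   3   3   6   6   6   6
  3   0   0   0   0   3   3   3   3   3  12  12  12  12  15
  4   0   0   0   0   3   3   3   7   7  12  12  12  12  15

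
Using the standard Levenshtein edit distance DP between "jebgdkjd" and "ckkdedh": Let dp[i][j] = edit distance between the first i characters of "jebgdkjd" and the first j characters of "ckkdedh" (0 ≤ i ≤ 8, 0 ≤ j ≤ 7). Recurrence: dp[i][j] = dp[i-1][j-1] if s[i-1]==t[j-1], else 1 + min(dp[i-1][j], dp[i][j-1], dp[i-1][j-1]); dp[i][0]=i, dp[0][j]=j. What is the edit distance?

   ''  c  k  k  d  e  d  h
''  0  1  2  3  4  5  6  7
 j  1  1  2  3  4  5  6  7
 e  2  2  2  3  4  4  5  6
 b  3  3  3  3  4  5  5  6
 g  4  4  4  4  4  5  6  6
 d  5  5  5  5  4  5  5  6
 k  6  6  5  5  5  5  6  6
 j  7  7  6  6  6  6  6  7
 d  8  8  7  7  6  7  6  7

7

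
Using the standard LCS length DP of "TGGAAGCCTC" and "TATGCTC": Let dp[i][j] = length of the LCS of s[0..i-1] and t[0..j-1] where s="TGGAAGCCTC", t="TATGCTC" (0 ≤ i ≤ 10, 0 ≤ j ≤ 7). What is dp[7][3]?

   ''  T  A  T  G  C  T  C
''  0  0  0  0  0  0  0  0
 T  0  1  1  1  1  1  1  1
 G  0  1  1  1  2  2  2  2
 G  0  1  1  1  2  2  2  2
 A  0  1  2  2  2  2  2  2
 A  0  1  2  2  2  2  2  2
 G  0  1  2  2  3  3  3  3
 C  0  1  2  2  3  4  4  4
 C  0  1  2  2  3  4  4  5
 T  0  1  2  3  3  4  5  5
 C  0  1  2  3  3  4  5  6

2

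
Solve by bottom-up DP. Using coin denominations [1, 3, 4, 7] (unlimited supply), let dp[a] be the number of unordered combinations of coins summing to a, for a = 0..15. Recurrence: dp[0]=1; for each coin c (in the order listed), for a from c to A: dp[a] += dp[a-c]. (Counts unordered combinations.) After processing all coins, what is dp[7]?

after  coin     0     1     2     3     4     5     6     7     8     9    10    11    12    13    14    15
          1     1     1     1     1     1     1     1     1     1     1     1     1     1     1     1     1
          3     1     1     1     2     2     2     3     3     3     4     4     4     5     5     5     6
          4     1     1     1     2     3     3     4     5     6     7     8     9    11    12    13    15
          7     1     1     1     2     3     3     4     6     7     8    10    12    14    16    19    22

6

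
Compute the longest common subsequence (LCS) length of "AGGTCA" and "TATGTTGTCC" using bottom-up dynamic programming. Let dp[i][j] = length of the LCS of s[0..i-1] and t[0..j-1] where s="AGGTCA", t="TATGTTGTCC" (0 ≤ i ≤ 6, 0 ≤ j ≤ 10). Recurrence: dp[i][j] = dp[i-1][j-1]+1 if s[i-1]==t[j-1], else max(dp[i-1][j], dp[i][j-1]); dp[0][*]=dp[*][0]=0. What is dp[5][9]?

   ''  T  A  T  G  T  T  G  T  C  C
''  0  0  0  0  0  0  0  0  0  0  0
 A  0  0  1  1  1  1  1  1  1  1  1
 G  0  0  1  1  2  2  2  2  2  2  2
 G  0  0  1  1  2  2  2  3  3  3  3
 T  0  1  1  2  2  3  3  3  4  4  4
 C  0  1  1  2  2  3  3  3  4  5  5
 A  0  1  2  2  2  3  3  3  4  5  5

5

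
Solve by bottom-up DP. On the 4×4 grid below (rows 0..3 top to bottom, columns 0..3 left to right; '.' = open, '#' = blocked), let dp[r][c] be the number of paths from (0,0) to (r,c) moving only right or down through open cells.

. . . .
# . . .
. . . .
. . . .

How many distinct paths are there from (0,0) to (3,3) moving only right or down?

r\c   0   1   2   3
  0   1   1   1   1
  1   0   1   2   3
  2   0   1   3   6
  3   0   1   4  10

10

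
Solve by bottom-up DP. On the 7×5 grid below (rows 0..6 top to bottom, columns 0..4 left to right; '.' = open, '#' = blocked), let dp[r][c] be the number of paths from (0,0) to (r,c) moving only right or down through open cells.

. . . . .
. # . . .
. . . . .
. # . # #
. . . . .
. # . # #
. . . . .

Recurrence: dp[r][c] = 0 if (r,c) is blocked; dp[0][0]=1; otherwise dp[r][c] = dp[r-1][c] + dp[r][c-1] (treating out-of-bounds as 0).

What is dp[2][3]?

r\c   0   1   2   3   4
  0   1   1   1   1   1
  1   1   0   1   2   3
  2   1   1   2   4   7
  3   1   0   2   0   0
  4   1   1   3   3   3
  5   1   0   3   0   0
  6   1   1   4   4   4

4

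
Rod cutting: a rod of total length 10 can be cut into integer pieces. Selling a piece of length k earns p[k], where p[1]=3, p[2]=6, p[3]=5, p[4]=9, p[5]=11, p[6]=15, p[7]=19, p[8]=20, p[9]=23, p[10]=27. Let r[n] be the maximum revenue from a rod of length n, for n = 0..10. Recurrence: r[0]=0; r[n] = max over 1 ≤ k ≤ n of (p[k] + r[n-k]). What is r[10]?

30

   n    0    1    2    3    4    5    6    7    8    9   10
r[n]    0    3    6    9   12   15   18   21   24   27   30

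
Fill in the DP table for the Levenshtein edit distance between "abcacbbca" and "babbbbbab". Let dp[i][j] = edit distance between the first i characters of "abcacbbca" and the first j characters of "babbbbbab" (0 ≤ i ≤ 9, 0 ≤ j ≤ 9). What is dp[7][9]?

5

   ''  b  a  b  b  b  b  b  a  b
''  0  1  2  3  4  5  6  7  8  9
 a  1  1  1  2  3  4  5  6  7  8
 b  2  1  2  1  2  3  4  5  6  7
 c  3  2  2  2  2  3  4  5  6  7
 a  4  3  2  3  3  3  4  5  5  6
 c  5  4  3  3  4  4  4  5  6  6
 b  6  5  4  3  3  4  4  4  5  6
 b  7  6  5  4  3  3  4  4  5  5
 c  8  7  6  5  4  4  4  5  5  6
 a  9  8  7  6  5  5  5  5  5  6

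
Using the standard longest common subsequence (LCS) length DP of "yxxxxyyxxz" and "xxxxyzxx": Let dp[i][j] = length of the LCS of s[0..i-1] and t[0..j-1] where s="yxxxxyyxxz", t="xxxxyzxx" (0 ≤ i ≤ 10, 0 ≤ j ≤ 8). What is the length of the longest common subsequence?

7

   ''  x  x  x  x  y  z  x  x
''  0  0  0  0  0  0  0  0  0
 y  0  0  0  0  0  1  1  1  1
 x  0  1  1  1  1  1  1  2  2
 x  0  1  2  2  2  2  2  2  3
 x  0  1  2  3  3  3  3  3  3
 x  0  1  2  3  4  4  4  4  4
 y  0  1  2  3  4  5  5  5  5
 y  0  1  2  3  4  5  5  5  5
 x  0  1  2  3  4  5  5  6  6
 x  0  1  2  3  4  5  5  6  7
 z  0  1  2  3  4  5  6  6  7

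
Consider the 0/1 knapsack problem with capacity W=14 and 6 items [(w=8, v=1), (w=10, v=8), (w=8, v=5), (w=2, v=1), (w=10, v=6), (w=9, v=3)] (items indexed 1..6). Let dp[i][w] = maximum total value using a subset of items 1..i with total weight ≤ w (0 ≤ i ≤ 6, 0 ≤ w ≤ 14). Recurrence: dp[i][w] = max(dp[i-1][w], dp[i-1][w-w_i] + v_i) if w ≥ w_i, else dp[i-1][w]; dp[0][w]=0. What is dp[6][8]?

i\w   0   1   2   3   4   5   6   7   8   9  10  11  12  13  14
  0   0   0   0   0   0   0   0   0   0   0   0   0   0   0   0
  1   0   0   0   0   0   0   0   0   1   1   1   1   1   1   1
  2   0   0   0   0   0   0   0   0   1   1   8   8   8   8   8
  3   0   0   0   0   0   0   0   0   5   5   8   8   8   8   8
  4   0   0   1   1   1   1   1   1   5   5   8   8   9   9   9
  5   0   0   1   1   1   1   1   1   5   5   8   8   9   9   9
  6   0   0   1   1   1   1   1   1   5   5   8   8   9   9   9

5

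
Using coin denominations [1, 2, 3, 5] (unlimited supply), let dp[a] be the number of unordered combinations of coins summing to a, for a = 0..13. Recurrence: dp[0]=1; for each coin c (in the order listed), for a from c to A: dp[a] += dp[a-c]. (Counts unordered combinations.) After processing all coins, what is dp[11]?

24

after  coin     0     1     2     3     4     5     6     7     8     9    10    11    12    13
          1     1     1     1     1     1     1     1     1     1     1     1     1     1     1
          2     1     1     2     2     3     3     4     4     5     5     6     6     7     7
          3     1     1     2     3     4     5     7     8    10    12    14    16    19    21
          5     1     1     2     3     4     6     8    10    13    16    20    24    29    34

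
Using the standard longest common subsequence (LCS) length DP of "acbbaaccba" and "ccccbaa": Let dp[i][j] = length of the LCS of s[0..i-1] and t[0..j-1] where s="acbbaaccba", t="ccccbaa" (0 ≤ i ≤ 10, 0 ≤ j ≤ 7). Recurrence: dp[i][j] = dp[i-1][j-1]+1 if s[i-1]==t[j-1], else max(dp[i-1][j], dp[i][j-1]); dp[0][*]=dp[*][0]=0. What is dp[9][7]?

4

   ''  c  c  c  c  b  a  a
''  0  0  0  0  0  0  0  0
 a  0  0  0  0  0  0  1  1
 c  0  1  1  1  1  1  1  1
 b  0  1  1  1  1  2  2  2
 b  0  1  1  1  1  2  2  2
 a  0  1  1  1  1  2  3  3
 a  0  1  1  1  1  2  3  4
 c  0  1  2  2  2  2  3  4
 c  0  1  2  3  3  3  3  4
 b  0  1  2  3  3  4  4  4
 a  0  1  2  3  3  4  5  5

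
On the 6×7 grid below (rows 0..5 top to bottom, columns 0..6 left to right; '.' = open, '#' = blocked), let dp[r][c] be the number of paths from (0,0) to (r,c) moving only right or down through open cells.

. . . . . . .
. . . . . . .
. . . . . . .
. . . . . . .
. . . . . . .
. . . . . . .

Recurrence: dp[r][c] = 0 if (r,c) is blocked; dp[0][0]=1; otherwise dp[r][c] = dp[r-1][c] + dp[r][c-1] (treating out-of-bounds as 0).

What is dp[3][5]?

r\c   0   1   2   3   4   5   6
  0   1   1   1   1   1   1   1
  1   1   2   3   4   5   6   7
  2   1   3   6  10  15  21  28
  3   1   4  10  20  35  56  84
  4   1   5  15  35  70 126 210
  5   1   6  21  56 126 252 462

56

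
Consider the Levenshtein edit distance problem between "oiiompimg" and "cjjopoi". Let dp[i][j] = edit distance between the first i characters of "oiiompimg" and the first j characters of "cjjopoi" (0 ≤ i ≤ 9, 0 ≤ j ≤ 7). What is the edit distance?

7

   ''  c  j  j  o  p  o  i
''  0  1  2  3  4  5  6  7
 o  1  1  2  3  3  4  5  6
 i  2  2  2  3  4  4  5  5
 i  3  3  3  3  4  5  5  5
 o  4  4  4  4  3  4  5  6
 m  5  5  5  5  4  4  5  6
 p  6  6  6  6  5  4  5  6
 i  7  7  7  7  6  5  5  5
 m  8  8  8  8  7  6  6  6
 g  9  9  9  9  8  7  7  7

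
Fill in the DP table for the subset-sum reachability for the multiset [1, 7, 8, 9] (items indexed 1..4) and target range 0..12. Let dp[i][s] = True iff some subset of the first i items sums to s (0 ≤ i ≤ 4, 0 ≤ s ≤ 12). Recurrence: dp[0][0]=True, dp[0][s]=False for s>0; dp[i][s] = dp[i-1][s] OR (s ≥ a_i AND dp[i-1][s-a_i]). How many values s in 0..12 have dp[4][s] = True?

i\s   0   1   2   3   4   5   6   7   8   9  10  11  12
  0   T   F   F   F   F   F   F   F   F   F   F   F   F
  1   T   T   F   F   F   F   F   F   F   F   F   F   F
  2   T   T   F   F   F   F   F   T   T   F   F   F   F
  3   T   T   F   F   F   F   F   T   T   T   F   F   F
  4   T   T   F   F   F   F   F   T   T   T   T   F   F

6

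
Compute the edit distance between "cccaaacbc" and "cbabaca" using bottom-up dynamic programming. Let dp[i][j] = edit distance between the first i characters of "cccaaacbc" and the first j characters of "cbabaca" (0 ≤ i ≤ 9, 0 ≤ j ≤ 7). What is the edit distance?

5

   ''  c  b  a  b  a  c  a
''  0  1  2  3  4  5  6  7
 c  1  0  1  2  3  4  5  6
 c  2  1  1  2  3  4  4  5
 c  3  2  2  2  3  4  4  5
 a  4  3  3  2  3  3  4  4
 a  5  4  4  3  3  3  4  4
 a  6  5  5  4  4  3  4  4
 c  7  6  6  5  5  4  3  4
 b  8  7  6  6  5  5  4  4
 c  9  8  7  7  6  6  5  5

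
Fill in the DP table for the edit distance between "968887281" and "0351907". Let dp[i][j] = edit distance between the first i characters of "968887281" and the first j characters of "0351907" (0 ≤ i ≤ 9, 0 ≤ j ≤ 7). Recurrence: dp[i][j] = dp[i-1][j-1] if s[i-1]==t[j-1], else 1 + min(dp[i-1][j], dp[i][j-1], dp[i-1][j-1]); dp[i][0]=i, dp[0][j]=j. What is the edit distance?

9

   ''  0  3  5  1  9  0  7
''  0  1  2  3  4  5  6  7
 9  1  1  2  3  4  4  5  6
 6  2  2  2  3  4  5  5  6
 8  3  3  3  3  4  5  6  6
 8  4  4  4  4  4  5  6  7
 8  5  5  5  5  5  5  6  7
 7  6  6  6  6  6  6  6  6
 2  7  7  7  7  7  7  7  7
 8  8  8  8  8  8  8  8  8
 1  9  9  9  9  8  9  9  9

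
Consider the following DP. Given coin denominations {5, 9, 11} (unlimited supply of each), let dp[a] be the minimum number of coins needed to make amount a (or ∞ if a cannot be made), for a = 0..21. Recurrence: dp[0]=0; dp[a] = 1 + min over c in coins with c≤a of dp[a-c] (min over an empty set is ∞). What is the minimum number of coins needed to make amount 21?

 a  0  1  2  3  4  5  6  7  8  9 10 11 12 13 14 15 16 17 18 19 20 21
dp  0  -  -  -  -  1  -  -  -  1  2  1  -  -  2  3  2  -  2  3  2  3
(- denotes ∞ / unreachable)

3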